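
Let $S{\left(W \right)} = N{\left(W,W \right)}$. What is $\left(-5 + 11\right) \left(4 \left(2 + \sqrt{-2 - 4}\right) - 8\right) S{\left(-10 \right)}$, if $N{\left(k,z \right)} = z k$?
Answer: $2400 i \sqrt{6} \approx 5878.8 i$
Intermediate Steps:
$N{\left(k,z \right)} = k z$
$S{\left(W \right)} = W^{2}$ ($S{\left(W \right)} = W W = W^{2}$)
$\left(-5 + 11\right) \left(4 \left(2 + \sqrt{-2 - 4}\right) - 8\right) S{\left(-10 \right)} = \left(-5 + 11\right) \left(4 \left(2 + \sqrt{-2 - 4}\right) - 8\right) \left(-10\right)^{2} = 6 \left(4 \left(2 + \sqrt{-6}\right) - 8\right) 100 = 6 \left(4 \left(2 + i \sqrt{6}\right) - 8\right) 100 = 6 \left(\left(8 + 4 i \sqrt{6}\right) - 8\right) 100 = 6 \cdot 4 i \sqrt{6} \cdot 100 = 24 i \sqrt{6} \cdot 100 = 2400 i \sqrt{6}$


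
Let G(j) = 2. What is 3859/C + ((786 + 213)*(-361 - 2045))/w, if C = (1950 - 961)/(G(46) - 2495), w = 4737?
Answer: -15983133795/1561631 ≈ -10235.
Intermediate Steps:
C = -989/2493 (C = (1950 - 961)/(2 - 2495) = 989/(-2493) = 989*(-1/2493) = -989/2493 ≈ -0.39671)
3859/C + ((786 + 213)*(-361 - 2045))/w = 3859/(-989/2493) + ((786 + 213)*(-361 - 2045))/4737 = 3859*(-2493/989) + (999*(-2406))*(1/4737) = -9620487/989 - 2403594*1/4737 = -9620487/989 - 801198/1579 = -15983133795/1561631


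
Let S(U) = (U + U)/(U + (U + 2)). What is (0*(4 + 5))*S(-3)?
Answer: 0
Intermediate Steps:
S(U) = 2*U/(2 + 2*U) (S(U) = (2*U)/(U + (2 + U)) = (2*U)/(2 + 2*U) = 2*U/(2 + 2*U))
(0*(4 + 5))*S(-3) = (0*(4 + 5))*(-3/(1 - 3)) = (0*9)*(-3/(-2)) = 0*(-3*(-1/2)) = 0*(3/2) = 0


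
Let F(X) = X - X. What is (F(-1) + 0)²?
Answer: 0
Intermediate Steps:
F(X) = 0
(F(-1) + 0)² = (0 + 0)² = 0² = 0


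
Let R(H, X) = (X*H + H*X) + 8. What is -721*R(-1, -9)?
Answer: -18746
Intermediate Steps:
R(H, X) = 8 + 2*H*X (R(H, X) = (H*X + H*X) + 8 = 2*H*X + 8 = 8 + 2*H*X)
-721*R(-1, -9) = -721*(8 + 2*(-1)*(-9)) = -721*(8 + 18) = -721*26 = -18746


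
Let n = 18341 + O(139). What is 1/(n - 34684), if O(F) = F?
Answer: -1/16204 ≈ -6.1713e-5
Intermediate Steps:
n = 18480 (n = 18341 + 139 = 18480)
1/(n - 34684) = 1/(18480 - 34684) = 1/(-16204) = -1/16204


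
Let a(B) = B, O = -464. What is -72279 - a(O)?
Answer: -71815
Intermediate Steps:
-72279 - a(O) = -72279 - 1*(-464) = -72279 + 464 = -71815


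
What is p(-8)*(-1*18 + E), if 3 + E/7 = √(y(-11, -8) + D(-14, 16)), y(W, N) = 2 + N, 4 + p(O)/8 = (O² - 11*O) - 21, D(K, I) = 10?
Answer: -25400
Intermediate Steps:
p(O) = -200 - 88*O + 8*O² (p(O) = -32 + 8*((O² - 11*O) - 21) = -32 + 8*(-21 + O² - 11*O) = -32 + (-168 - 88*O + 8*O²) = -200 - 88*O + 8*O²)
E = -7 (E = -21 + 7*√((2 - 8) + 10) = -21 + 7*√(-6 + 10) = -21 + 7*√4 = -21 + 7*2 = -21 + 14 = -7)
p(-8)*(-1*18 + E) = (-200 - 88*(-8) + 8*(-8)²)*(-1*18 - 7) = (-200 + 704 + 8*64)*(-18 - 7) = (-200 + 704 + 512)*(-25) = 1016*(-25) = -25400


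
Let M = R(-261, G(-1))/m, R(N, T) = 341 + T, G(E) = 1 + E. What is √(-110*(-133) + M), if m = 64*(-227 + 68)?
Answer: √23671051701/1272 ≈ 120.95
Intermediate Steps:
m = -10176 (m = 64*(-159) = -10176)
M = -341/10176 (M = (341 + (1 - 1))/(-10176) = (341 + 0)*(-1/10176) = 341*(-1/10176) = -341/10176 ≈ -0.033510)
√(-110*(-133) + M) = √(-110*(-133) - 341/10176) = √(14630 - 341/10176) = √(148874539/10176) = √23671051701/1272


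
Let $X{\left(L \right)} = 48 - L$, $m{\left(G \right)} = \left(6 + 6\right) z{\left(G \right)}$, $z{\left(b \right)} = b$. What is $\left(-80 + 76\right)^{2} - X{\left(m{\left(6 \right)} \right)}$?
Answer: $40$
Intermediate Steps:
$m{\left(G \right)} = 12 G$ ($m{\left(G \right)} = \left(6 + 6\right) G = 12 G$)
$\left(-80 + 76\right)^{2} - X{\left(m{\left(6 \right)} \right)} = \left(-80 + 76\right)^{2} - \left(48 - 12 \cdot 6\right) = \left(-4\right)^{2} - \left(48 - 72\right) = 16 - \left(48 - 72\right) = 16 - -24 = 16 + 24 = 40$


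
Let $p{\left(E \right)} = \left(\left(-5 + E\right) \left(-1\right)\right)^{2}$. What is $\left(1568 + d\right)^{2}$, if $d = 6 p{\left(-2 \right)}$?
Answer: $3467044$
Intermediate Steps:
$p{\left(E \right)} = \left(5 - E\right)^{2}$
$d = 294$ ($d = 6 \left(-5 - 2\right)^{2} = 6 \left(-7\right)^{2} = 6 \cdot 49 = 294$)
$\left(1568 + d\right)^{2} = \left(1568 + 294\right)^{2} = 1862^{2} = 3467044$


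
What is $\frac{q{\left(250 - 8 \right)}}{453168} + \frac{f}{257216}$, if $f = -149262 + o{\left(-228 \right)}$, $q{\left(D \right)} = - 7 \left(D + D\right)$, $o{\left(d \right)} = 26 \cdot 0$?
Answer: $- \frac{2141006557}{3642564384} \approx -0.58777$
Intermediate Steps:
$o{\left(d \right)} = 0$
$q{\left(D \right)} = - 14 D$ ($q{\left(D \right)} = - 7 \cdot 2 D = - 14 D$)
$f = -149262$ ($f = -149262 + 0 = -149262$)
$\frac{q{\left(250 - 8 \right)}}{453168} + \frac{f}{257216} = \frac{\left(-14\right) \left(250 - 8\right)}{453168} - \frac{149262}{257216} = \left(-14\right) 242 \cdot \frac{1}{453168} - \frac{74631}{128608} = \left(-3388\right) \frac{1}{453168} - \frac{74631}{128608} = - \frac{847}{113292} - \frac{74631}{128608} = - \frac{2141006557}{3642564384}$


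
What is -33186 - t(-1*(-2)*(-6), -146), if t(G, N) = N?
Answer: -33040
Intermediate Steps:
-33186 - t(-1*(-2)*(-6), -146) = -33186 - 1*(-146) = -33186 + 146 = -33040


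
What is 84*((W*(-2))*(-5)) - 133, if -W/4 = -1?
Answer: 3227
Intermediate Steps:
W = 4 (W = -4*(-1) = 4)
84*((W*(-2))*(-5)) - 133 = 84*((4*(-2))*(-5)) - 133 = 84*(-8*(-5)) - 133 = 84*40 - 133 = 3360 - 133 = 3227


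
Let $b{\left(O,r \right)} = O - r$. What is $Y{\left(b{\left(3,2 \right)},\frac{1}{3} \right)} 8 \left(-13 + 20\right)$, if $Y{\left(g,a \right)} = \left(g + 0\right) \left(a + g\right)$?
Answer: $\frac{224}{3} \approx 74.667$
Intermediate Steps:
$Y{\left(g,a \right)} = g \left(a + g\right)$
$Y{\left(b{\left(3,2 \right)},\frac{1}{3} \right)} 8 \left(-13 + 20\right) = \left(3 - 2\right) \left(\frac{1}{3} + \left(3 - 2\right)\right) 8 \left(-13 + 20\right) = \left(3 - 2\right) \left(\frac{1}{3} + \left(3 - 2\right)\right) 8 \cdot 7 = 1 \left(\frac{1}{3} + 1\right) 8 \cdot 7 = 1 \cdot \frac{4}{3} \cdot 8 \cdot 7 = \frac{4}{3} \cdot 8 \cdot 7 = \frac{32}{3} \cdot 7 = \frac{224}{3}$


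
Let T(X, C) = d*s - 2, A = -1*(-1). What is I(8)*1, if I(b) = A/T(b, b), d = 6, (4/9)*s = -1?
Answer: -2/31 ≈ -0.064516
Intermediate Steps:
s = -9/4 (s = (9/4)*(-1) = -9/4 ≈ -2.2500)
A = 1
T(X, C) = -31/2 (T(X, C) = 6*(-9/4) - 2 = -27/2 - 2 = -31/2)
I(b) = -2/31 (I(b) = 1/(-31/2) = 1*(-2/31) = -2/31)
I(8)*1 = -2/31*1 = -2/31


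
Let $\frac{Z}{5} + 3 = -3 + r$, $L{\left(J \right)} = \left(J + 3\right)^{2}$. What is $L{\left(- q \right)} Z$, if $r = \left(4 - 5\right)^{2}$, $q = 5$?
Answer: $-100$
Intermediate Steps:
$r = 1$ ($r = \left(-1\right)^{2} = 1$)
$L{\left(J \right)} = \left(3 + J\right)^{2}$
$Z = -25$ ($Z = -15 + 5 \left(-3 + 1\right) = -15 + 5 \left(-2\right) = -15 - 10 = -25$)
$L{\left(- q \right)} Z = \left(3 - 5\right)^{2} \left(-25\right) = \left(-2\right)^{2} \left(-25\right) = 4 \left(-25\right) = -100$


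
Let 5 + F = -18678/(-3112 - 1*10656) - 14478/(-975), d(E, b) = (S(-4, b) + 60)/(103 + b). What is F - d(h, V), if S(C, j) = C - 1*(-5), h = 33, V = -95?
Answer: 16022893/4474600 ≈ 3.5809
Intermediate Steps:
S(C, j) = 5 + C (S(C, j) = C + 5 = 5 + C)
d(E, b) = 61/(103 + b) (d(E, b) = ((5 - 4) + 60)/(103 + b) = (1 + 60)/(103 + b) = 61/(103 + b))
F = 25070859/2237300 (F = -5 + (-18678/(-3112 - 1*10656) - 14478/(-975)) = -5 + (-18678/(-3112 - 10656) - 14478*(-1/975)) = -5 + (-18678/(-13768) + 4826/325) = -5 + (-18678*(-1/13768) + 4826/325) = -5 + (9339/6884 + 4826/325) = -5 + 36257359/2237300 = 25070859/2237300 ≈ 11.206)
F - d(h, V) = 25070859/2237300 - 61/(103 - 95) = 25070859/2237300 - 61/8 = 16022893/4474600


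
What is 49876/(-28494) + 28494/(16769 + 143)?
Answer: -7898719/120472632 ≈ -0.065564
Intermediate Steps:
49876/(-28494) + 28494/(16769 + 143) = 49876*(-1/28494) + 28494/16912 = -24938/14247 + 28494*(1/16912) = -24938/14247 + 14247/8456 = -7898719/120472632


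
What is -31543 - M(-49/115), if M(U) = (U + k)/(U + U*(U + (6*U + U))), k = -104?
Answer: -426752104/13573 ≈ -31441.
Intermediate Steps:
M(U) = (-104 + U)/(U + 8*U²) (M(U) = (U - 104)/(U + U*(U + (6*U + U))) = (-104 + U)/(U + U*(U + 7*U)) = (-104 + U)/(U + U*(8*U)) = (-104 + U)/(U + 8*U²))
-31543 - M(-49/115) = -31543 - (-104 - 49/115)/(((-49/115))*(1 + 8*(-49/115))) = -31543 - (-104 - 49*1/115)/(((-49*1/115))*(1 + 8*(-49*1/115))) = -31543 - (-104 - 49/115)/((-49/115)*(1 + 8*(-49/115))) = -31543 - (-115)*(-12009)/(49*(1 - 392/115)*115) = -31543 - (-115)*(-12009)/(49*(-277/115)*115) = -31543 - (-115)*(-115)*(-12009)/(49*277*115) = -31543 - 1*(-1381035/13573) = -31543 + 1381035/13573 = -426752104/13573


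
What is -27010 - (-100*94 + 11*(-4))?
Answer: -17566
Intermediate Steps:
-27010 - (-100*94 + 11*(-4)) = -27010 - (-9400 - 44) = -27010 - 1*(-9444) = -27010 + 9444 = -17566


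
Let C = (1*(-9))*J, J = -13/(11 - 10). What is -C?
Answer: -117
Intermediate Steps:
J = -13 (J = -13/1 = -13*1 = -13)
C = 117 (C = (1*(-9))*(-13) = -9*(-13) = 117)
-C = -1*117 = -117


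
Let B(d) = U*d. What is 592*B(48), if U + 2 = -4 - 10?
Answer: -454656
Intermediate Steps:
U = -16 (U = -2 + (-4 - 10) = -2 - 14 = -16)
B(d) = -16*d
592*B(48) = 592*(-16*48) = 592*(-768) = -454656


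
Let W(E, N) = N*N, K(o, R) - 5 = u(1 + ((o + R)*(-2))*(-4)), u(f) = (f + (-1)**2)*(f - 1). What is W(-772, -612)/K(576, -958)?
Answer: 374544/9333029 ≈ 0.040131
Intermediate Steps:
u(f) = (1 + f)*(-1 + f) (u(f) = (f + 1)*(-1 + f) = (1 + f)*(-1 + f))
K(o, R) = 4 + (1 + 8*R + 8*o)**2 (K(o, R) = 5 + (-1 + (1 + ((o + R)*(-2))*(-4))**2) = 5 + (-1 + (1 + ((R + o)*(-2))*(-4))**2) = 5 + (-1 + (1 + (-2*R - 2*o)*(-4))**2) = 5 + (-1 + (1 + (8*R + 8*o))**2) = 5 + (-1 + (1 + 8*R + 8*o)**2) = 4 + (1 + 8*R + 8*o)**2)
W(E, N) = N**2
W(-772, -612)/K(576, -958) = (-612)**2/(4 + (1 + 8*(-958) + 8*576)**2) = 374544/(4 + (1 - 7664 + 4608)**2) = 374544/(4 + (-3055)**2) = 374544/(4 + 9333025) = 374544/9333029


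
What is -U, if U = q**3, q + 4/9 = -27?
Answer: 15069223/729 ≈ 20671.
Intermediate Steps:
q = -247/9 (q = -4/9 - 27 = -247/9 ≈ -27.444)
U = -15069223/729 (U = (-247/9)**3 = -15069223/729 ≈ -20671.)
-U = -1*(-15069223/729) = 15069223/729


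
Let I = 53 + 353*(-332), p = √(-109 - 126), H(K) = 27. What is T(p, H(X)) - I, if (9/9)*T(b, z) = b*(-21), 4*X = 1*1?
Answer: 117143 - 21*I*√235 ≈ 1.1714e+5 - 321.92*I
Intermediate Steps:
X = ¼ (X = (1*1)/4 = (¼)*1 = ¼ ≈ 0.25000)
p = I*√235 (p = √(-235) = I*√235 ≈ 15.33*I)
T(b, z) = -21*b (T(b, z) = b*(-21) = -21*b)
I = -117143 (I = 53 - 117196 = -117143)
T(p, H(X)) - I = -21*I*√235 - 1*(-117143) = -21*I*√235 + 117143 = 117143 - 21*I*√235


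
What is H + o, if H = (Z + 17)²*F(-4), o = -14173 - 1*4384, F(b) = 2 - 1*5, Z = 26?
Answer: -24104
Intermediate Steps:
F(b) = -3 (F(b) = 2 - 5 = -3)
o = -18557 (o = -14173 - 4384 = -18557)
H = -5547 (H = (26 + 17)²*(-3) = 43²*(-3) = 1849*(-3) = -5547)
H + o = -5547 - 18557 = -24104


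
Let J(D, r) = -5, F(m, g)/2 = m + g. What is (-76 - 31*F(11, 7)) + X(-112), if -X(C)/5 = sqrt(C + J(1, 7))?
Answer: -1192 - 15*I*sqrt(13) ≈ -1192.0 - 54.083*I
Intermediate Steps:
F(m, g) = 2*g + 2*m (F(m, g) = 2*(m + g) = 2*(g + m) = 2*g + 2*m)
X(C) = -5*sqrt(-5 + C) (X(C) = -5*sqrt(C - 5) = -5*sqrt(-5 + C))
(-76 - 31*F(11, 7)) + X(-112) = (-76 - 31*(2*7 + 2*11)) - 5*sqrt(-5 - 112) = (-76 - 31*(14 + 22)) - 15*I*sqrt(13) = (-76 - 31*36) - 15*I*sqrt(13) = (-76 - 1116) - 15*I*sqrt(13) = -1192 - 15*I*sqrt(13)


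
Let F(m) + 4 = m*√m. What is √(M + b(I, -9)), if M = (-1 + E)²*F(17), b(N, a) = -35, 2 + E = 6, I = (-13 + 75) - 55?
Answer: √(-71 + 153*√17) ≈ 23.661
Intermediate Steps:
F(m) = -4 + m^(3/2) (F(m) = -4 + m*√m = -4 + m^(3/2))
I = 7 (I = 62 - 55 = 7)
E = 4 (E = -2 + 6 = 4)
M = -36 + 153*√17 (M = (-1 + 4)²*(-4 + 17^(3/2)) = 3²*(-4 + 17*√17) = 9*(-4 + 17*√17) = -36 + 153*√17 ≈ 594.83)
√(M + b(I, -9)) = √((-36 + 153*√17) - 35) = √(-71 + 153*√17)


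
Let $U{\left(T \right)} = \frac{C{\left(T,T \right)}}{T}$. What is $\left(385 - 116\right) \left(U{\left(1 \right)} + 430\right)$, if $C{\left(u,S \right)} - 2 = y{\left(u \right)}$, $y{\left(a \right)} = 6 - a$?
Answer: $117553$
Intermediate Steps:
$C{\left(u,S \right)} = 8 - u$ ($C{\left(u,S \right)} = 2 - \left(-6 + u\right) = 8 - u$)
$U{\left(T \right)} = \frac{8 - T}{T}$
$\left(385 - 116\right) \left(U{\left(1 \right)} + 430\right) = \left(385 - 116\right) \left(\frac{8 - 1}{1} + 430\right) = 269 \left(1 \left(8 - 1\right) + 430\right) = 269 \left(1 \cdot 7 + 430\right) = 269 \left(7 + 430\right) = 269 \cdot 437 = 117553$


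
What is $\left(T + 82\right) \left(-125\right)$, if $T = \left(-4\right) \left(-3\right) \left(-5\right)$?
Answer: $-2750$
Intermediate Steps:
$T = -60$ ($T = 12 \left(-5\right) = -60$)
$\left(T + 82\right) \left(-125\right) = \left(-60 + 82\right) \left(-125\right) = 22 \left(-125\right) = -2750$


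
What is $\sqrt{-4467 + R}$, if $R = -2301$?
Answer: $12 i \sqrt{47} \approx 82.268 i$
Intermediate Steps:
$\sqrt{-4467 + R} = \sqrt{-4467 - 2301} = \sqrt{-6768} = 12 i \sqrt{47}$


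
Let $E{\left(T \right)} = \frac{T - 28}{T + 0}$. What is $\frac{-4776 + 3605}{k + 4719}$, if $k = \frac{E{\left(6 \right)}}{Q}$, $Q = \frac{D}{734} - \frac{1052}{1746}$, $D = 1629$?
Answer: $- \frac{1213194643}{4886690193} \approx -0.24827$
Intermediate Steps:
$E{\left(T \right)} = \frac{-28 + T}{T}$
$Q = \frac{1036033}{640782}$ ($Q = \frac{1629}{734} - \frac{1052}{1746} = 1629 \cdot \frac{1}{734} - \frac{526}{873} = \frac{1629}{734} - \frac{526}{873} = \frac{1036033}{640782} \approx 1.6168$)
$k = - \frac{2349534}{1036033}$ ($k = \frac{\frac{1}{6} \left(-28 + 6\right)}{\frac{1036033}{640782}} = \frac{1}{6} \left(-22\right) \frac{640782}{1036033} = \left(- \frac{11}{3}\right) \frac{640782}{1036033} = - \frac{2349534}{1036033} \approx -2.2678$)
$\frac{-4776 + 3605}{k + 4719} = \frac{-4776 + 3605}{- \frac{2349534}{1036033} + 4719} = - \frac{1171}{\frac{4886690193}{1036033}} = \left(-1171\right) \frac{1036033}{4886690193} = - \frac{1213194643}{4886690193}$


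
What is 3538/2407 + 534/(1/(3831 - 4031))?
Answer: -8864278/83 ≈ -1.0680e+5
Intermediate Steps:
3538/2407 + 534/(1/(3831 - 4031)) = 3538*(1/2407) + 534/(1/(-200)) = 122/83 + 534/(-1/200) = 122/83 + 534*(-200) = 122/83 - 106800 = -8864278/83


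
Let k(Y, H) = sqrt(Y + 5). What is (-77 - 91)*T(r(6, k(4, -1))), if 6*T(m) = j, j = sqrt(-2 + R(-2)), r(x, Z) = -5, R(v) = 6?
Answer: -56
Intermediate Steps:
k(Y, H) = sqrt(5 + Y)
j = 2 (j = sqrt(-2 + 6) = sqrt(4) = 2)
T(m) = 1/3 (T(m) = (1/6)*2 = 1/3)
(-77 - 91)*T(r(6, k(4, -1))) = (-77 - 91)*(1/3) = -168*1/3 = -56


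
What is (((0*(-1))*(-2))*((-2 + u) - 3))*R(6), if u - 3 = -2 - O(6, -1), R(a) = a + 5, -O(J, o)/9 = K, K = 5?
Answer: 0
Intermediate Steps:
O(J, o) = -45 (O(J, o) = -9*5 = -45)
R(a) = 5 + a
u = 46 (u = 3 + (-2 - 1*(-45)) = 3 + (-2 + 45) = 3 + 43 = 46)
(((0*(-1))*(-2))*((-2 + u) - 3))*R(6) = (((0*(-1))*(-2))*((-2 + 46) - 3))*(5 + 6) = ((0*(-2))*(44 - 3))*11 = (0*41)*11 = 0*11 = 0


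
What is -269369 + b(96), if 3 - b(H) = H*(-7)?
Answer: -268694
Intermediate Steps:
b(H) = 3 + 7*H (b(H) = 3 - H*(-7) = 3 - (-7)*H = 3 + 7*H)
-269369 + b(96) = -269369 + (3 + 7*96) = -269369 + (3 + 672) = -269369 + 675 = -268694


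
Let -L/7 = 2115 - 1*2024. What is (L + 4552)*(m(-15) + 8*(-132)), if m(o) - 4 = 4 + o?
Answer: -4161645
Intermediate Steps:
L = -637 (L = -7*(2115 - 1*2024) = -7*(2115 - 2024) = -7*91 = -637)
m(o) = 8 + o (m(o) = 4 + (4 + o) = 8 + o)
(L + 4552)*(m(-15) + 8*(-132)) = (-637 + 4552)*((8 - 15) + 8*(-132)) = 3915*(-7 - 1056) = 3915*(-1063) = -4161645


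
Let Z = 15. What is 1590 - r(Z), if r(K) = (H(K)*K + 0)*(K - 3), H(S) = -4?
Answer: 2310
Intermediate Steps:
r(K) = -4*K*(-3 + K) (r(K) = (-4*K + 0)*(K - 3) = (-4*K)*(-3 + K) = -4*K*(-3 + K))
1590 - r(Z) = 1590 - 4*15*(3 - 1*15) = 1590 - 4*15*(3 - 15) = 1590 - 4*15*(-12) = 1590 - 1*(-720) = 1590 + 720 = 2310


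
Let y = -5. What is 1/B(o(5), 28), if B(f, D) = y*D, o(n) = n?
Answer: -1/140 ≈ -0.0071429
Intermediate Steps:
B(f, D) = -5*D
1/B(o(5), 28) = 1/(-5*28) = 1/(-140) = -1/140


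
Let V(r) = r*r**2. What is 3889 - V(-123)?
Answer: 1864756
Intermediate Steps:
V(r) = r**3
3889 - V(-123) = 3889 - 1*(-123)**3 = 3889 - 1*(-1860867) = 3889 + 1860867 = 1864756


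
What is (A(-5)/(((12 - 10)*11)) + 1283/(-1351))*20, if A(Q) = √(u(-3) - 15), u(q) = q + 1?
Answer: -25660/1351 + 10*I*√17/11 ≈ -18.993 + 3.7483*I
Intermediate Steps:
u(q) = 1 + q
A(Q) = I*√17 (A(Q) = √((1 - 3) - 15) = √(-2 - 15) = √(-17) = I*√17)
(A(-5)/(((12 - 10)*11)) + 1283/(-1351))*20 = ((I*√17)/(((12 - 10)*11)) + 1283/(-1351))*20 = ((I*√17)/((2*11)) + 1283*(-1/1351))*20 = ((I*√17)/22 - 1283/1351)*20 = ((I*√17)*(1/22) - 1283/1351)*20 = (I*√17/22 - 1283/1351)*20 = (-1283/1351 + I*√17/22)*20 = -25660/1351 + 10*I*√17/11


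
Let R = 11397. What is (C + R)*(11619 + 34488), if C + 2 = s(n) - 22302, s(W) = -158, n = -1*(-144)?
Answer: -510173955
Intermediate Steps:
n = 144
C = -22462 (C = -2 + (-158 - 22302) = -2 - 22460 = -22462)
(C + R)*(11619 + 34488) = (-22462 + 11397)*(11619 + 34488) = -11065*46107 = -510173955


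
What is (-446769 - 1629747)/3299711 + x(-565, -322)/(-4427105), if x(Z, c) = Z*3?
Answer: -1837472271207/2921633413331 ≈ -0.62892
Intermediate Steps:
x(Z, c) = 3*Z
(-446769 - 1629747)/3299711 + x(-565, -322)/(-4427105) = (-446769 - 1629747)/3299711 + (3*(-565))/(-4427105) = -2076516*1/3299711 - 1695*(-1/4427105) = -2076516/3299711 + 339/885421 = -1837472271207/2921633413331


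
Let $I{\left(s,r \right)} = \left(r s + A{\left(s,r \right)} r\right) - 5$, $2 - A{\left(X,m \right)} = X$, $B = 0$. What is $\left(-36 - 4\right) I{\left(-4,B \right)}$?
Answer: $200$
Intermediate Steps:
$A{\left(X,m \right)} = 2 - X$
$I{\left(s,r \right)} = -5 + r s + r \left(2 - s\right)$ ($I{\left(s,r \right)} = \left(r s + \left(2 - s\right) r\right) - 5 = \left(r s + r \left(2 - s\right)\right) - 5 = -5 + r s + r \left(2 - s\right)$)
$\left(-36 - 4\right) I{\left(-4,B \right)} = \left(-36 - 4\right) \left(-5 + 2 \cdot 0\right) = - 40 \left(-5 + 0\right) = \left(-40\right) \left(-5\right) = 200$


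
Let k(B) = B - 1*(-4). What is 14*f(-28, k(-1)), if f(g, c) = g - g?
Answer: 0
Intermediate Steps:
k(B) = 4 + B (k(B) = B + 4 = 4 + B)
f(g, c) = 0
14*f(-28, k(-1)) = 14*0 = 0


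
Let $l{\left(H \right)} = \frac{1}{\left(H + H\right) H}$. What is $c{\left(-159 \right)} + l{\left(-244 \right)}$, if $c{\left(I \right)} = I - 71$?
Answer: $- \frac{27386559}{119072} \approx -230.0$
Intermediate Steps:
$c{\left(I \right)} = -71 + I$
$l{\left(H \right)} = \frac{1}{2 H^{2}}$ ($l{\left(H \right)} = \frac{1}{2 H H} = \frac{\frac{1}{2} \frac{1}{H}}{H} = \frac{1}{2 H^{2}}$)
$c{\left(-159 \right)} + l{\left(-244 \right)} = \left(-71 - 159\right) + \frac{1}{2 \cdot 59536} = -230 + \frac{1}{2} \cdot \frac{1}{59536} = -230 + \frac{1}{119072} = - \frac{27386559}{119072}$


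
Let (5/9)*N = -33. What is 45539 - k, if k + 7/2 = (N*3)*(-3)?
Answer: 450079/10 ≈ 45008.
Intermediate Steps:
N = -297/5 (N = (9/5)*(-33) = -297/5 ≈ -59.400)
k = 5311/10 (k = -7/2 - 297/5*3*(-3) = -7/2 - 891/5*(-3) = -7/2 + 2673/5 = 5311/10 ≈ 531.10)
45539 - k = 45539 - 1*5311/10 = 45539 - 5311/10 = 450079/10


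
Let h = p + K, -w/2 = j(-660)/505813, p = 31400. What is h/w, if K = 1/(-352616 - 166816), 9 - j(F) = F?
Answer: -8249893387476587/695000016 ≈ -1.1870e+7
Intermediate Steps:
j(F) = 9 - F
K = -1/519432 (K = 1/(-519432) = -1/519432 ≈ -1.9252e-6)
w = -1338/505813 (w = -2*(9 - 1*(-660))/505813 = -2*(9 + 660)/505813 = -1338/505813 ≈ -0.0026452)
h = 16310164799/519432 (h = 31400 - 1/519432 = 16310164799/519432 ≈ 31400.)
h/w = 16310164799/(519432*(-1338/505813)) = (16310164799/519432)*(-505813/1338) = -8249893387476587/695000016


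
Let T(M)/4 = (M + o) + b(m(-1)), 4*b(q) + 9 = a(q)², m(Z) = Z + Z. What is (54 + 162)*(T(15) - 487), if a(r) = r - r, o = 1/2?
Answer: -93744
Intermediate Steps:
o = ½ ≈ 0.50000
m(Z) = 2*Z
a(r) = 0
b(q) = -9/4 (b(q) = -9/4 + (¼)*0² = -9/4 + (¼)*0 = -9/4 + 0 = -9/4)
T(M) = -7 + 4*M (T(M) = 4*((M + ½) - 9/4) = 4*((½ + M) - 9/4) = 4*(-7/4 + M) = -7 + 4*M)
(54 + 162)*(T(15) - 487) = (54 + 162)*((-7 + 4*15) - 487) = 216*((-7 + 60) - 487) = 216*(53 - 487) = 216*(-434) = -93744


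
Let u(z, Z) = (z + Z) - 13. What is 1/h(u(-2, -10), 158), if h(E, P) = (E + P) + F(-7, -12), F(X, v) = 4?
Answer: 1/137 ≈ 0.0072993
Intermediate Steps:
u(z, Z) = -13 + Z + z (u(z, Z) = (Z + z) - 13 = -13 + Z + z)
h(E, P) = 4 + E + P (h(E, P) = (E + P) + 4 = 4 + E + P)
1/h(u(-2, -10), 158) = 1/(4 + (-13 - 10 - 2) + 158) = 1/(4 - 25 + 158) = 1/137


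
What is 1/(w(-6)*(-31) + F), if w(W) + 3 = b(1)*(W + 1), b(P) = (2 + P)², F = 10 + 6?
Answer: 1/1504 ≈ 0.00066489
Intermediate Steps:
F = 16
w(W) = 6 + 9*W (w(W) = -3 + (2 + 1)²*(W + 1) = -3 + 3²*(1 + W) = -3 + 9*(1 + W) = -3 + (9 + 9*W) = 6 + 9*W)
1/(w(-6)*(-31) + F) = 1/((6 + 9*(-6))*(-31) + 16) = 1/((6 - 54)*(-31) + 16) = 1/(-48*(-31) + 16) = 1/(1488 + 16) = 1/1504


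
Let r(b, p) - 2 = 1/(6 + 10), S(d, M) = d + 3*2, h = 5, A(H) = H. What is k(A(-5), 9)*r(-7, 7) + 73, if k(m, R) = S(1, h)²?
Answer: 2785/16 ≈ 174.06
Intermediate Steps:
S(d, M) = 6 + d (S(d, M) = d + 6 = 6 + d)
k(m, R) = 49 (k(m, R) = (6 + 1)² = 7² = 49)
r(b, p) = 33/16 (r(b, p) = 2 + 1/(6 + 10) = 2 + 1/16 = 33/16)
k(A(-5), 9)*r(-7, 7) + 73 = 49*(33/16) + 73 = 1617/16 + 73 = 2785/16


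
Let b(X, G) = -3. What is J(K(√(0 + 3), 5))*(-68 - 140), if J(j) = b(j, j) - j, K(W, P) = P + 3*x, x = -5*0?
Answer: 1664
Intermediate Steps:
x = 0
K(W, P) = P (K(W, P) = P + 3*0 = P + 0 = P)
J(j) = -3 - j
J(K(√(0 + 3), 5))*(-68 - 140) = (-3 - 1*5)*(-68 - 140) = (-3 - 5)*(-208) = -8*(-208) = 1664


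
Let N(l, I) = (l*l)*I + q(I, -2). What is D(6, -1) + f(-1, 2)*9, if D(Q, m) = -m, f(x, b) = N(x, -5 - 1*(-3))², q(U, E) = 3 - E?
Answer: 82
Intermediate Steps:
N(l, I) = 5 + I*l² (N(l, I) = (l*l)*I + (3 - 1*(-2)) = l²*I + (3 + 2) = I*l² + 5 = 5 + I*l²)
f(x, b) = (5 - 2*x²)² (f(x, b) = (5 + (-5 - 1*(-3))*x²)² = (5 + (-5 + 3)*x²)² = (5 - 2*x²)²)
D(6, -1) + f(-1, 2)*9 = -1*(-1) + (-5 + 2*(-1)²)²*9 = 1 + (-5 + 2*1)²*9 = 1 + (-5 + 2)²*9 = 1 + (-3)²*9 = 1 + 9*9 = 1 + 81 = 82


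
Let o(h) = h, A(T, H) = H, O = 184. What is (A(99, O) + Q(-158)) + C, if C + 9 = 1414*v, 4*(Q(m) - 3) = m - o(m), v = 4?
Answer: 5834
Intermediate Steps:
Q(m) = 3 (Q(m) = 3 + (m - m)/4 = 3 + (¼)*0 = 3 + 0 = 3)
C = 5647 (C = -9 + 1414*4 = -9 + 5656 = 5647)
(A(99, O) + Q(-158)) + C = (184 + 3) + 5647 = 187 + 5647 = 5834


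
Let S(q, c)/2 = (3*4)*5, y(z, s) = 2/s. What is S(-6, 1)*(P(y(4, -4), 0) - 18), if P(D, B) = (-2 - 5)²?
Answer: 3720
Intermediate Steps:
S(q, c) = 120 (S(q, c) = 2*((3*4)*5) = 2*(12*5) = 2*60 = 120)
P(D, B) = 49 (P(D, B) = (-7)² = 49)
S(-6, 1)*(P(y(4, -4), 0) - 18) = 120*(49 - 18) = 120*31 = 3720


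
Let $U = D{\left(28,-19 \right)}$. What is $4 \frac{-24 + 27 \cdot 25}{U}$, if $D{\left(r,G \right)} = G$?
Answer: $- \frac{2604}{19} \approx -137.05$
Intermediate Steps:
$U = -19$
$4 \frac{-24 + 27 \cdot 25}{U} = 4 \frac{-24 + 27 \cdot 25}{-19} = 4 \left(-24 + 675\right) \left(- \frac{1}{19}\right) = 4 \cdot 651 \left(- \frac{1}{19}\right) = 4 \left(- \frac{651}{19}\right) = - \frac{2604}{19}$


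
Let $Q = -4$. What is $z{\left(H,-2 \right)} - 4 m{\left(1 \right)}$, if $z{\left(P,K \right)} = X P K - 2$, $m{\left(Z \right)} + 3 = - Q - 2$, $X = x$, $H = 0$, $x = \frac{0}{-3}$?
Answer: $2$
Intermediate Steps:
$x = 0$ ($x = 0 \left(- \frac{1}{3}\right) = 0$)
$X = 0$
$m{\left(Z \right)} = -1$ ($m{\left(Z \right)} = -3 - -2 = -3 + \left(4 - 2\right) = -3 + 2 = -1$)
$z{\left(P,K \right)} = -2$ ($z{\left(P,K \right)} = 0 P K - 2 = 0 K - 2 = 0 - 2 = -2$)
$z{\left(H,-2 \right)} - 4 m{\left(1 \right)} = -2 - -4 = -2 + 4 = 2$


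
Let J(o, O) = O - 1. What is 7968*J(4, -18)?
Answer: -151392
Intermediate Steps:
J(o, O) = -1 + O
7968*J(4, -18) = 7968*(-1 - 18) = 7968*(-19) = -151392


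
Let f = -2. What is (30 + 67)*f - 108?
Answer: -302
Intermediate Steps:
(30 + 67)*f - 108 = (30 + 67)*(-2) - 108 = 97*(-2) - 108 = -194 - 108 = -302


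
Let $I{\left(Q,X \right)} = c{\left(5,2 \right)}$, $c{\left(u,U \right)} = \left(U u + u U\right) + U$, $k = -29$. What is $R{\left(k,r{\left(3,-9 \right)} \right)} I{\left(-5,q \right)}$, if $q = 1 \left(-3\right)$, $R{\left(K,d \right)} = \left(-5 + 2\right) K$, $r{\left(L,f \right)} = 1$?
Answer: $1914$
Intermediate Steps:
$R{\left(K,d \right)} = - 3 K$
$q = -3$
$c{\left(u,U \right)} = U + 2 U u$ ($c{\left(u,U \right)} = \left(U u + U u\right) + U = 2 U u + U = U + 2 U u$)
$I{\left(Q,X \right)} = 22$ ($I{\left(Q,X \right)} = 2 \left(1 + 2 \cdot 5\right) = 2 \left(1 + 10\right) = 2 \cdot 11 = 22$)
$R{\left(k,r{\left(3,-9 \right)} \right)} I{\left(-5,q \right)} = \left(-3\right) \left(-29\right) 22 = 87 \cdot 22 = 1914$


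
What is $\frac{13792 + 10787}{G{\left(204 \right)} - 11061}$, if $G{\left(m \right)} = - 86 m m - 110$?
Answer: $- \frac{24579}{3590147} \approx -0.0068462$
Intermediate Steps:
$G{\left(m \right)} = -110 - 86 m^{2}$ ($G{\left(m \right)} = - 86 m^{2} - 110 = -110 - 86 m^{2}$)
$\frac{13792 + 10787}{G{\left(204 \right)} - 11061} = \frac{13792 + 10787}{\left(-110 - 86 \cdot 204^{2}\right) - 11061} = \frac{24579}{\left(-110 - 3578976\right) - 11061} = \frac{24579}{-3579086 - 11061} = \frac{24579}{-3590147} = 24579 \left(- \frac{1}{3590147}\right) = - \frac{24579}{3590147}$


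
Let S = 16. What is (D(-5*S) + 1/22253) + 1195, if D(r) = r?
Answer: 24812096/22253 ≈ 1115.0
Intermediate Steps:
(D(-5*S) + 1/22253) + 1195 = (-5*16 + 1/22253) + 1195 = (-80 + 1/22253) + 1195 = -1780239/22253 + 1195 = 24812096/22253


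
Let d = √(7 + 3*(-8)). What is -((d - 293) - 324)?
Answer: 617 - I*√17 ≈ 617.0 - 4.1231*I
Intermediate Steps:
d = I*√17 (d = √(7 - 24) = √(-17) = I*√17 ≈ 4.1231*I)
-((d - 293) - 324) = -((I*√17 - 293) - 324) = -((-293 + I*√17) - 324) = -(-617 + I*√17) = 617 - I*√17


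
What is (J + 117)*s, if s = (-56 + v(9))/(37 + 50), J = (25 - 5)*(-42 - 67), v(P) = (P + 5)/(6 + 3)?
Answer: 1010870/783 ≈ 1291.0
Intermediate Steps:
v(P) = 5/9 + P/9 (v(P) = (5 + P)/9 = (5 + P)*(⅑) = 5/9 + P/9)
J = -2180 (J = 20*(-109) = -2180)
s = -490/783 (s = (-56 + (5/9 + (⅑)*9))/(37 + 50) = (-56 + (5/9 + 1))/87 = (-56 + 14/9)*(1/87) = -490/9*1/87 = -490/783 ≈ -0.62580)
(J + 117)*s = (-2180 + 117)*(-490/783) = -2063*(-490/783) = 1010870/783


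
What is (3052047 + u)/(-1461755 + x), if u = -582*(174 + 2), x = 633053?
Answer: -327735/92078 ≈ -3.5593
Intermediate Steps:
u = -102432 (u = -582*176 = -102432)
(3052047 + u)/(-1461755 + x) = (3052047 - 102432)/(-1461755 + 633053) = 2949615/(-828702) = 2949615*(-1/828702) = -327735/92078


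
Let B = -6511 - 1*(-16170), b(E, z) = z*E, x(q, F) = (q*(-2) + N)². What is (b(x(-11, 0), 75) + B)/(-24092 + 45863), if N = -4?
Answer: 33959/21771 ≈ 1.5598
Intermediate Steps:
x(q, F) = (-4 - 2*q)² (x(q, F) = (q*(-2) - 4)² = (-2*q - 4)² = (-4 - 2*q)²)
b(E, z) = E*z
B = 9659 (B = -6511 + 16170 = 9659)
(b(x(-11, 0), 75) + B)/(-24092 + 45863) = ((4*(2 - 11)²)*75 + 9659)/(-24092 + 45863) = ((4*(-9)²)*75 + 9659)/21771 = ((4*81)*75 + 9659)*(1/21771) = (324*75 + 9659)*(1/21771) = (24300 + 9659)*(1/21771) = 33959*(1/21771) = 33959/21771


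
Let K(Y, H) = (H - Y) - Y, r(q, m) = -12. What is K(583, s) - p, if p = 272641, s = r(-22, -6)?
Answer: -273819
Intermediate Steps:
s = -12
K(Y, H) = H - 2*Y
K(583, s) - p = (-12 - 2*583) - 1*272641 = (-12 - 1166) - 272641 = -1178 - 272641 = -273819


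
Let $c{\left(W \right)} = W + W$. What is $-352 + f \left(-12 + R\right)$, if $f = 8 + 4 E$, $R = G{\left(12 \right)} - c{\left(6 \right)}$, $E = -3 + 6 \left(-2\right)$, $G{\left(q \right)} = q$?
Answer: $272$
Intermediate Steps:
$c{\left(W \right)} = 2 W$
$E = -15$ ($E = -3 - 12 = -15$)
$R = 0$ ($R = 12 - 2 \cdot 6 = 12 - 12 = 0$)
$f = -52$ ($f = 8 + 4 \left(-15\right) = 8 - 60 = -52$)
$-352 + f \left(-12 + R\right) = -352 - 52 \left(-12 + 0\right) = -352 - -624 = -352 + 624 = 272$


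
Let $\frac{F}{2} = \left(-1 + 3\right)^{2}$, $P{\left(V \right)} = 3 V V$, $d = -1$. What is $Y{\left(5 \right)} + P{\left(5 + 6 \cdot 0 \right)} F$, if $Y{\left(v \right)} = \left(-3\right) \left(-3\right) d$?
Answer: $591$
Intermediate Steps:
$P{\left(V \right)} = 3 V^{2}$
$F = 8$ ($F = 2 \left(-1 + 3\right)^{2} = 2 \cdot 2^{2} = 2 \cdot 4 = 8$)
$Y{\left(v \right)} = -9$ ($Y{\left(v \right)} = \left(-3\right) \left(-3\right) \left(-1\right) = 9 \left(-1\right) = -9$)
$Y{\left(5 \right)} + P{\left(5 + 6 \cdot 0 \right)} F = -9 + 3 \left(5 + 6 \cdot 0\right)^{2} \cdot 8 = -9 + 3 \left(5 + 0\right)^{2} \cdot 8 = -9 + 3 \cdot 5^{2} \cdot 8 = -9 + 3 \cdot 25 \cdot 8 = -9 + 75 \cdot 8 = -9 + 600 = 591$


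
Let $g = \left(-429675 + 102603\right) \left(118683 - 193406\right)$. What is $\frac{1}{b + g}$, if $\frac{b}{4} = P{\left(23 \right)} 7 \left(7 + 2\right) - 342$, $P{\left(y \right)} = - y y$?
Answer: $\frac{1}{24439666380} \approx 4.0917 \cdot 10^{-11}$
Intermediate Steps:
$P{\left(y \right)} = - y^{2}$
$g = 24439801056$ ($g = \left(-327072\right) \left(-74723\right) = 24439801056$)
$b = -134676$ ($b = 4 \left(- 23^{2} \cdot 7 \left(7 + 2\right) - 342\right) = 4 \left(\left(-1\right) 529 \cdot 7 \cdot 9 - 342\right) = 4 \left(\left(-529\right) 63 - 342\right) = 4 \left(-33327 - 342\right) = 4 \left(-33669\right) = -134676$)
$\frac{1}{b + g} = \frac{1}{-134676 + 24439801056} = \frac{1}{24439666380}$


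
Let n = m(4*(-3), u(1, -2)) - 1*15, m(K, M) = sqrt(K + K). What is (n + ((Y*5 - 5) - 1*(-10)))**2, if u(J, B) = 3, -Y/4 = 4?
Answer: 8076 - 360*I*sqrt(6) ≈ 8076.0 - 881.82*I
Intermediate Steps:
Y = -16 (Y = -4*4 = -16)
m(K, M) = sqrt(2)*sqrt(K) (m(K, M) = sqrt(2*K) = sqrt(2)*sqrt(K))
n = -15 + 2*I*sqrt(6) (n = sqrt(2)*sqrt(4*(-3)) - 1*15 = sqrt(2)*sqrt(-12) - 15 = sqrt(2)*(2*I*sqrt(3)) - 15 = 2*I*sqrt(6) - 15 = -15 + 2*I*sqrt(6) ≈ -15.0 + 4.899*I)
(n + ((Y*5 - 5) - 1*(-10)))**2 = ((-15 + 2*I*sqrt(6)) + ((-16*5 - 5) - 1*(-10)))**2 = ((-15 + 2*I*sqrt(6)) + ((-80 - 5) + 10))**2 = ((-15 + 2*I*sqrt(6)) + (-85 + 10))**2 = ((-15 + 2*I*sqrt(6)) - 75)**2 = (-90 + 2*I*sqrt(6))**2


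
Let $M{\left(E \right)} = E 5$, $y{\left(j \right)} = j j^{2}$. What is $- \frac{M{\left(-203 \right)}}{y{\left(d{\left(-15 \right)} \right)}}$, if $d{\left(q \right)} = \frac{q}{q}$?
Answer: $1015$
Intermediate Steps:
$d{\left(q \right)} = 1$
$y{\left(j \right)} = j^{3}$
$M{\left(E \right)} = 5 E$
$- \frac{M{\left(-203 \right)}}{y{\left(d{\left(-15 \right)} \right)}} = - \frac{5 \left(-203\right)}{1^{3}} = - \frac{-1015}{1} = - \left(-1015\right) 1 = \left(-1\right) \left(-1015\right) = 1015$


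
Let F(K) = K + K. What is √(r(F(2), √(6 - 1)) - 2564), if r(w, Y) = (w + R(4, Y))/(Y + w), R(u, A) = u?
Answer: 2*√(-2562 - 641*√5)/√(4 + √5) ≈ 50.623*I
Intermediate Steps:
F(K) = 2*K
r(w, Y) = (4 + w)/(Y + w) (r(w, Y) = (w + 4)/(Y + w) = (4 + w)/(Y + w))
√(r(F(2), √(6 - 1)) - 2564) = √((4 + 2*2)/(√(6 - 1) + 2*2) - 2564) = √((4 + 4)/(√5 + 4) - 2564) = √(8/(4 + √5) - 2564) = √(-2564 + 8/(4 + √5))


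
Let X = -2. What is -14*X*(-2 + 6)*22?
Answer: 2464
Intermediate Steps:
-14*X*(-2 + 6)*22 = -(-28)*(-2 + 6)*22 = -(-28)*4*22 = -14*(-8)*22 = 112*22 = 2464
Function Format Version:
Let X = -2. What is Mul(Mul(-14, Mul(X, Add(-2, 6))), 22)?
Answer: 2464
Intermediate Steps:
Mul(Mul(-14, Mul(X, Add(-2, 6))), 22) = Mul(Mul(-14, Mul(-2, Add(-2, 6))), 22) = Mul(Mul(-14, Mul(-2, 4)), 22) = Mul(Mul(-14, -8), 22) = Mul(112, 22) = 2464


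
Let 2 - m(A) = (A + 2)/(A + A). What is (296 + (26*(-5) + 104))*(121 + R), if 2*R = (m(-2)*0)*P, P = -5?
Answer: 32670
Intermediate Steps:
m(A) = 2 - (2 + A)/(2*A) (m(A) = 2 - (A + 2)/(A + A) = 2 - (2 + A)/(2*A))
R = 0 (R = (((3/2 - 1/(-2))*0)*(-5))/2 = (((3/2 - 1*(-½))*0)*(-5))/2 = (((3/2 + ½)*0)*(-5))/2 = ((2*0)*(-5))/2 = (0*(-5))/2 = (½)*0 = 0)
(296 + (26*(-5) + 104))*(121 + R) = (296 + (26*(-5) + 104))*(121 + 0) = (296 + (-130 + 104))*121 = (296 - 26)*121 = 270*121 = 32670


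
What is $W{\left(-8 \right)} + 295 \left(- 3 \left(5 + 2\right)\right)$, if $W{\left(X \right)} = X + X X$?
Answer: $-6139$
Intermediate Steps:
$W{\left(X \right)} = X + X^{2}$
$W{\left(-8 \right)} + 295 \left(- 3 \left(5 + 2\right)\right) = - 8 \left(1 - 8\right) + 295 \left(- 3 \left(5 + 2\right)\right) = \left(-8\right) \left(-7\right) + 295 \left(\left(-3\right) 7\right) = 56 + 295 \left(-21\right) = 56 - 6195 = -6139$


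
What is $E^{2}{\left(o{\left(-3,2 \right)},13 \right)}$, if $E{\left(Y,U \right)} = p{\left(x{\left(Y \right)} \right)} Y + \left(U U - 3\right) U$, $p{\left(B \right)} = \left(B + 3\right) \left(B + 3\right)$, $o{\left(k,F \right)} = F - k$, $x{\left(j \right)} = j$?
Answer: $6140484$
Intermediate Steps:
$p{\left(B \right)} = \left(3 + B\right)^{2}$ ($p{\left(B \right)} = \left(3 + B\right) \left(3 + B\right) = \left(3 + B\right)^{2}$)
$E{\left(Y,U \right)} = U \left(-3 + U^{2}\right) + Y \left(3 + Y\right)^{2}$ ($E{\left(Y,U \right)} = \left(3 + Y\right)^{2} Y + \left(U U - 3\right) U = Y \left(3 + Y\right)^{2} + \left(U^{2} - 3\right) U = Y \left(3 + Y\right)^{2} + \left(-3 + U^{2}\right) U = Y \left(3 + Y\right)^{2} + U \left(-3 + U^{2}\right) = U \left(-3 + U^{2}\right) + Y \left(3 + Y\right)^{2}$)
$E^{2}{\left(o{\left(-3,2 \right)},13 \right)} = \left(13^{3} - 39 + \left(2 - -3\right) \left(3 + \left(2 - -3\right)\right)^{2}\right)^{2} = \left(2197 - 39 + \left(2 + 3\right) \left(3 + \left(2 + 3\right)\right)^{2}\right)^{2} = \left(2197 - 39 + 5 \left(3 + 5\right)^{2}\right)^{2} = \left(2197 - 39 + 5 \cdot 8^{2}\right)^{2} = \left(2197 - 39 + 5 \cdot 64\right)^{2} = \left(2197 - 39 + 320\right)^{2} = 2478^{2} = 6140484$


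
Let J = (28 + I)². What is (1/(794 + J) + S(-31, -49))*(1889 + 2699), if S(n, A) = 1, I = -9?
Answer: 5303728/1155 ≈ 4592.0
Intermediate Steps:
J = 361 (J = (28 - 9)² = 19² = 361)
(1/(794 + J) + S(-31, -49))*(1889 + 2699) = (1/(794 + 361) + 1)*(1889 + 2699) = (1/1155 + 1)*4588 = (1156/1155)*4588 = 5303728/1155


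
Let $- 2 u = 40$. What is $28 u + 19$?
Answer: $-541$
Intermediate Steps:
$u = -20$ ($u = \left(- \frac{1}{2}\right) 40 = -20$)
$28 u + 19 = 28 \left(-20\right) + 19 = -560 + 19 = -541$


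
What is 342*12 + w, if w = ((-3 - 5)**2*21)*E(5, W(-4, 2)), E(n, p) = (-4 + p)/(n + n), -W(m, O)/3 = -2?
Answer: 21864/5 ≈ 4372.8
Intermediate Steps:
W(m, O) = 6 (W(m, O) = -3*(-2) = 6)
E(n, p) = (-4 + p)/(2*n) (E(n, p) = (-4 + p)/((2*n)) = (-4 + p)*(1/(2*n)) = (-4 + p)/(2*n))
w = 1344/5 (w = ((-3 - 5)**2*21)*((1/2)*(-4 + 6)/5) = ((-8)**2*21)*((1/2)*(1/5)*2) = (64*21)*(1/5) = 1344*(1/5) = 1344/5 ≈ 268.80)
342*12 + w = 342*12 + 1344/5 = 4104 + 1344/5 = 21864/5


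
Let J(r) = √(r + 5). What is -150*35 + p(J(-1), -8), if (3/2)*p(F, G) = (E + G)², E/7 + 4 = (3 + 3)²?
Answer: 25854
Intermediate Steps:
E = 224 (E = -28 + 7*(3 + 3)² = -28 + 7*6² = -28 + 7*36 = -28 + 252 = 224)
J(r) = √(5 + r)
p(F, G) = 2*(224 + G)²/3
-150*35 + p(J(-1), -8) = -150*35 + 2*(224 - 8)²/3 = -5250 + (⅔)*216² = -5250 + (⅔)*46656 = -5250 + 31104 = 25854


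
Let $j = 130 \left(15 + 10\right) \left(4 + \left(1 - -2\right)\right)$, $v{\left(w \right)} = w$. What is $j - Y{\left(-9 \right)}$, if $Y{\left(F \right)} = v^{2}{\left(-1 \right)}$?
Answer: $22749$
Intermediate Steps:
$Y{\left(F \right)} = 1$ ($Y{\left(F \right)} = \left(-1\right)^{2} = 1$)
$j = 22750$ ($j = 130 \cdot 25 \left(4 + \left(1 + 2\right)\right) = 130 \cdot 25 \left(4 + 3\right) = 130 \cdot 25 \cdot 7 = 130 \cdot 175 = 22750$)
$j - Y{\left(-9 \right)} = 22750 - 1 = 22749$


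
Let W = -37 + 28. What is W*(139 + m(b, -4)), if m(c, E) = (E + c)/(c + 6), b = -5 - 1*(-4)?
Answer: -1242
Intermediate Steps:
b = -1 (b = -5 + 4 = -1)
W = -9
m(c, E) = (E + c)/(6 + c)
W*(139 + m(b, -4)) = -9*(139 + (-4 - 1)/(6 - 1)) = -9*(139 - 5/5) = -9*(139 + (⅕)*(-5)) = -9*(139 - 1) = -9*138 = -1242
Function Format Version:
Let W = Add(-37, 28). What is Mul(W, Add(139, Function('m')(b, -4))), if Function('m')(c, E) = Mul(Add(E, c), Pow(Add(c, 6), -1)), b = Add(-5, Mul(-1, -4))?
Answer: -1242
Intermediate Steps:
b = -1 (b = Add(-5, 4) = -1)
W = -9
Function('m')(c, E) = Mul(Pow(Add(6, c), -1), Add(E, c)) (Function('m')(c, E) = Mul(Add(E, c), Pow(Add(6, c), -1)) = Mul(Pow(Add(6, c), -1), Add(E, c)))
Mul(W, Add(139, Function('m')(b, -4))) = Mul(-9, Add(139, Mul(Pow(Add(6, -1), -1), Add(-4, -1)))) = Mul(-9, Add(139, Mul(Pow(5, -1), -5))) = Mul(-9, Add(139, Mul(Rational(1, 5), -5))) = Mul(-9, Add(139, -1)) = Mul(-9, 138) = -1242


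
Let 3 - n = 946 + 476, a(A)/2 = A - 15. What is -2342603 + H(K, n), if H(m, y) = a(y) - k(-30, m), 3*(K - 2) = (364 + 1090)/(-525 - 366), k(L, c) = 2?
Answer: -2345473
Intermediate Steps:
a(A) = -30 + 2*A (a(A) = 2*(A - 15) = 2*(-15 + A) = -30 + 2*A)
K = 3892/2673 (K = 2 + ((364 + 1090)/(-525 - 366))/3 = 2 + (1454/(-891))/3 = 2 + (1454*(-1/891))/3 = 2 + (1/3)*(-1454/891) = 2 - 1454/2673 = 3892/2673 ≈ 1.4560)
n = -1419 (n = 3 - (946 + 476) = 3 - 1*1422 = 3 - 1422 = -1419)
H(m, y) = -32 + 2*y (H(m, y) = (-30 + 2*y) - 1*2 = (-30 + 2*y) - 2 = -32 + 2*y)
-2342603 + H(K, n) = -2342603 + (-32 + 2*(-1419)) = -2342603 + (-32 - 2838) = -2342603 - 2870 = -2345473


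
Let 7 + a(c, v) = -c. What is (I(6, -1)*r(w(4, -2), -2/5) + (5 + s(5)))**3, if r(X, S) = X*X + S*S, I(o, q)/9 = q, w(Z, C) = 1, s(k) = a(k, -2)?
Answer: -82881856/15625 ≈ -5304.4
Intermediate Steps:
a(c, v) = -7 - c
s(k) = -7 - k
I(o, q) = 9*q
r(X, S) = S**2 + X**2 (r(X, S) = X**2 + S**2 = S**2 + X**2)
(I(6, -1)*r(w(4, -2), -2/5) + (5 + s(5)))**3 = ((9*(-1))*((-2/5)**2 + 1**2) + (5 + (-7 - 1*5)))**3 = (-9*((-2*1/5)**2 + 1) + (5 + (-7 - 5)))**3 = (-9*((-2/5)**2 + 1) + (5 - 12))**3 = (-9*(4/25 + 1) - 7)**3 = (-9*29/25 - 7)**3 = (-261/25 - 7)**3 = (-436/25)**3 = -82881856/15625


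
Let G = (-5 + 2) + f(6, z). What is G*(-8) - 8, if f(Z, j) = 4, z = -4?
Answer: -16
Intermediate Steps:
G = 1 (G = (-5 + 2) + 4 = -3 + 4 = 1)
G*(-8) - 8 = 1*(-8) - 8 = -8 - 8 = -16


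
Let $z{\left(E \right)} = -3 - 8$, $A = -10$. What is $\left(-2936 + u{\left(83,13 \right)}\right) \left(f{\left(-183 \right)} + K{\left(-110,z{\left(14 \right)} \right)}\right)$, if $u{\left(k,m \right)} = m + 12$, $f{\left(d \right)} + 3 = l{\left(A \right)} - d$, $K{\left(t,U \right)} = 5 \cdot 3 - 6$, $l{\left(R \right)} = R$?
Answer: $-521069$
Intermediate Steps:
$z{\left(E \right)} = -11$ ($z{\left(E \right)} = -3 - 8 = -11$)
$K{\left(t,U \right)} = 9$ ($K{\left(t,U \right)} = 15 - 6 = 9$)
$f{\left(d \right)} = -13 - d$ ($f{\left(d \right)} = -3 - \left(10 + d\right) = -13 - d$)
$u{\left(k,m \right)} = 12 + m$
$\left(-2936 + u{\left(83,13 \right)}\right) \left(f{\left(-183 \right)} + K{\left(-110,z{\left(14 \right)} \right)}\right) = \left(-2936 + \left(12 + 13\right)\right) \left(\left(-13 - -183\right) + 9\right) = \left(-2936 + 25\right) \left(\left(-13 + 183\right) + 9\right) = - 2911 \left(170 + 9\right) = \left(-2911\right) 179 = -521069$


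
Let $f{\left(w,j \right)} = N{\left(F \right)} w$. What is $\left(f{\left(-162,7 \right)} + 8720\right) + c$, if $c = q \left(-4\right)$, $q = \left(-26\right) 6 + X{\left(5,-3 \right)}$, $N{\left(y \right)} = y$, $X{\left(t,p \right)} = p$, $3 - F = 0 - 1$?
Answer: $8708$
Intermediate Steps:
$F = 4$ ($F = 3 - \left(0 - 1\right) = 3 - -1 = 3 + 1 = 4$)
$q = -159$ ($q = \left(-26\right) 6 - 3 = -156 - 3 = -159$)
$f{\left(w,j \right)} = 4 w$
$c = 636$ ($c = \left(-159\right) \left(-4\right) = 636$)
$\left(f{\left(-162,7 \right)} + 8720\right) + c = \left(4 \left(-162\right) + 8720\right) + 636 = \left(-648 + 8720\right) + 636 = 8072 + 636 = 8708$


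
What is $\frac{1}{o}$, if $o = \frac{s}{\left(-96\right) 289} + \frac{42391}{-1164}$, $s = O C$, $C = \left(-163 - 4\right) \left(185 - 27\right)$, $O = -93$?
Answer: $- \frac{1345584}{168018049} \approx -0.0080086$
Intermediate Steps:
$C = -26386$ ($C = \left(-167\right) 158 = -26386$)
$s = 2453898$ ($s = \left(-93\right) \left(-26386\right) = 2453898$)
$o = - \frac{168018049}{1345584}$ ($o = \frac{2453898}{\left(-96\right) 289} + \frac{42391}{-1164} = \frac{2453898}{-27744} + 42391 \left(- \frac{1}{1164}\right) = 2453898 \left(- \frac{1}{27744}\right) - \frac{42391}{1164} = - \frac{408983}{4624} - \frac{42391}{1164} = - \frac{168018049}{1345584} \approx -124.87$)
$\frac{1}{o} = \frac{1}{- \frac{168018049}{1345584}} = - \frac{1345584}{168018049}$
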